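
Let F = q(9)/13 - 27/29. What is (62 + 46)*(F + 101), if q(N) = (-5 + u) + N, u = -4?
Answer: 313416/29 ≈ 10807.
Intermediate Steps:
q(N) = -9 + N (q(N) = (-5 - 4) + N = -9 + N)
F = -27/29 (F = (-9 + 9)/13 - 27/29 = 0*(1/13) - 27*1/29 = 0 - 27/29 = -27/29 ≈ -0.93103)
(62 + 46)*(F + 101) = (62 + 46)*(-27/29 + 101) = 108*(2902/29) = 313416/29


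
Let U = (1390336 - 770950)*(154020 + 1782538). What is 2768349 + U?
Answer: 1199479681737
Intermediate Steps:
U = 1199476913388 (U = 619386*1936558 = 1199476913388)
2768349 + U = 2768349 + 1199476913388 = 1199479681737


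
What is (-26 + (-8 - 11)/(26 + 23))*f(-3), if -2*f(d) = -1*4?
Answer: -2586/49 ≈ -52.776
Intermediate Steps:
f(d) = 2 (f(d) = -(-1)*4/2 = -1/2*(-4) = 2)
(-26 + (-8 - 11)/(26 + 23))*f(-3) = (-26 + (-8 - 11)/(26 + 23))*2 = (-26 - 19/49)*2 = -1293/49*2 = -2586/49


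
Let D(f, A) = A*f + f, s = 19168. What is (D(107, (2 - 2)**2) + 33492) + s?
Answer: 52767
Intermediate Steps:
D(f, A) = f + A*f
(D(107, (2 - 2)**2) + 33492) + s = (107*(1 + (2 - 2)**2) + 33492) + 19168 = (107*(1 + 0**2) + 33492) + 19168 = (107*(1 + 0) + 33492) + 19168 = (107*1 + 33492) + 19168 = (107 + 33492) + 19168 = 33599 + 19168 = 52767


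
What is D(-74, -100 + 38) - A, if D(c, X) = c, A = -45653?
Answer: 45579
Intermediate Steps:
D(-74, -100 + 38) - A = -74 - 1*(-45653) = -74 + 45653 = 45579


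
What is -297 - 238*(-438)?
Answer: 103947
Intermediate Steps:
-297 - 238*(-438) = -297 + 104244 = 103947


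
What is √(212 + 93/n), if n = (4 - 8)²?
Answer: √3485/4 ≈ 14.758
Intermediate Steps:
n = 16 (n = (-4)² = 16)
√(212 + 93/n) = √(212 + 93/16) = √(3485/16) = √3485/4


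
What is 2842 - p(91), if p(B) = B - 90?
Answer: 2841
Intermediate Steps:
p(B) = -90 + B
2842 - p(91) = 2842 - (-90 + 91) = 2842 - 1*1 = 2842 - 1 = 2841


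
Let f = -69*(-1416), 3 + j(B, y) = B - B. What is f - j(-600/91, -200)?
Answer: 97707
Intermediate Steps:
j(B, y) = -3 (j(B, y) = -3 + (B - B) = -3 + 0 = -3)
f = 97704
f - j(-600/91, -200) = 97704 - 1*(-3) = 97704 + 3 = 97707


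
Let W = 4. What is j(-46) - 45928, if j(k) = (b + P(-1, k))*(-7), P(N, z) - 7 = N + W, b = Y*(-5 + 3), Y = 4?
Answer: -45942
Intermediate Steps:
b = -8 (b = 4*(-5 + 3) = 4*(-2) = -8)
P(N, z) = 11 + N (P(N, z) = 7 + (N + 4) = 7 + (4 + N) = 11 + N)
j(k) = -14 (j(k) = (-8 + (11 - 1))*(-7) = (-8 + 10)*(-7) = 2*(-7) = -14)
j(-46) - 45928 = -14 - 45928 = -45942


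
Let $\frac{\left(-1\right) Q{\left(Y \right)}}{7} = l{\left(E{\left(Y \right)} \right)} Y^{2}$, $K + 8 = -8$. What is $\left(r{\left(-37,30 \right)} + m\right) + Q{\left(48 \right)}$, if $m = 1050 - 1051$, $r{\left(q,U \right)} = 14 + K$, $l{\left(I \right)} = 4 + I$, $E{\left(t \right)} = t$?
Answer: $-838659$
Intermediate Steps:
$K = -16$ ($K = -8 - 8 = -16$)
$r{\left(q,U \right)} = -2$ ($r{\left(q,U \right)} = 14 - 16 = -2$)
$m = -1$
$Q{\left(Y \right)} = - 7 Y^{2} \left(4 + Y\right)$ ($Q{\left(Y \right)} = - 7 \left(4 + Y\right) Y^{2} = - 7 Y^{2} \left(4 + Y\right)$)
$\left(r{\left(-37,30 \right)} + m\right) + Q{\left(48 \right)} = \left(-2 - 1\right) + 7 \cdot 48^{2} \left(-4 - 48\right) = -3 + 7 \cdot 2304 \left(-4 - 48\right) = -3 + 7 \cdot 2304 \left(-52\right) = -3 - 838656 = -838659$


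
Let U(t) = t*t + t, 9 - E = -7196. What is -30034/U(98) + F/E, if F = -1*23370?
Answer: -4028461/635481 ≈ -6.3392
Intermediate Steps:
E = 7205 (E = 9 - 1*(-7196) = 9 + 7196 = 7205)
U(t) = t + t² (U(t) = t² + t = t + t²)
F = -23370
-30034/U(98) + F/E = -30034*1/(98*(1 + 98)) - 23370/7205 = -30034/(98*99) - 23370*1/7205 = -30034/9702 - 4674/1441 = -30034*1/9702 - 4674/1441 = -15017/4851 - 4674/1441 = -4028461/635481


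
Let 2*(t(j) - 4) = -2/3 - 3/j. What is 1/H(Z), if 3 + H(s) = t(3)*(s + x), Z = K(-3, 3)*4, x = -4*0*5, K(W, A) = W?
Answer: -1/41 ≈ -0.024390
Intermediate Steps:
t(j) = 11/3 - 3/(2*j) (t(j) = 4 + (-2/3 - 3/j)/2 = 4 + (-1/3 - 3/(2*j)) = 11/3 - 3/(2*j))
x = 0 (x = 0*5 = 0)
Z = -12 (Z = -3*4 = -12)
H(s) = -3 + 19*s/6 (H(s) = -3 + ((1/6)*(-9 + 22*3)/3)*(s + 0) = -3 + ((1/6)*(1/3)*(-9 + 66))*s = -3 + ((1/6)*(1/3)*57)*s = -3 + 19*s/6)
1/H(Z) = 1/(-3 + (19/6)*(-12)) = 1/(-3 - 38) = 1/(-41) = -1/41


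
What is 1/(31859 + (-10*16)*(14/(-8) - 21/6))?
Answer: 1/32699 ≈ 3.0582e-5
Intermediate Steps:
1/(31859 + (-10*16)*(14/(-8) - 21/6)) = 1/(31859 - 160*(14*(-⅛) - 21*⅙)) = 1/(31859 - 160*(-7/4 - 7/2)) = 1/(31859 - 160*(-21/4)) = 1/(31859 + 840) = 1/32699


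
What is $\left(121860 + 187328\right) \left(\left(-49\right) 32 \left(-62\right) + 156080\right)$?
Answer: $78316083648$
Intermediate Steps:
$\left(121860 + 187328\right) \left(\left(-49\right) 32 \left(-62\right) + 156080\right) = 309188 \left(\left(-1568\right) \left(-62\right) + 156080\right) = 309188 \left(97216 + 156080\right) = 309188 \cdot 253296 = 78316083648$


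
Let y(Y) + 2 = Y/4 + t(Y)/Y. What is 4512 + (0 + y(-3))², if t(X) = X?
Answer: 72241/16 ≈ 4515.1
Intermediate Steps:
y(Y) = -1 + Y/4 (y(Y) = -2 + (Y/4 + Y/Y) = -2 + (Y*(¼) + 1) = -2 + (Y/4 + 1) = -2 + (1 + Y/4) = -1 + Y/4)
4512 + (0 + y(-3))² = 4512 + (0 + (-1 + (¼)*(-3)))² = 4512 + (0 + (-1 - ¾))² = 4512 + (0 - 7/4)² = 4512 + (-7/4)² = 4512 + 49/16 = 72241/16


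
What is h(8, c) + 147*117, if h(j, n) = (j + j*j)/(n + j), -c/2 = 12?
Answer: 34389/2 ≈ 17195.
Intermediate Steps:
c = -24 (c = -2*12 = -24)
h(j, n) = (j + j**2)/(j + n)
h(8, c) + 147*117 = 8*(1 + 8)/(8 - 24) + 147*117 = 8*9/(-16) + 17199 = 8*(-1/16)*9 + 17199 = -9/2 + 17199 = 34389/2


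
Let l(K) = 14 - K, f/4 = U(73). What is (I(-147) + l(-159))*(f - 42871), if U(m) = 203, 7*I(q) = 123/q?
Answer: -2494014582/343 ≈ -7.2712e+6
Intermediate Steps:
I(q) = 123/(7*q) (I(q) = (123/q)/7 = 123/(7*q))
f = 812 (f = 4*203 = 812)
(I(-147) + l(-159))*(f - 42871) = ((123/7)/(-147) + (14 - 1*(-159)))*(812 - 42871) = ((123/7)*(-1/147) + (14 + 159))*(-42059) = (-41/343 + 173)*(-42059) = (59298/343)*(-42059) = -2494014582/343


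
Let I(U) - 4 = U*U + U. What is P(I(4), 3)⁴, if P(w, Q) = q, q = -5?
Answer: 625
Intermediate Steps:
I(U) = 4 + U + U² (I(U) = 4 + (U*U + U) = 4 + (U² + U) = 4 + (U + U²) = 4 + U + U²)
P(w, Q) = -5
P(I(4), 3)⁴ = (-5)⁴ = 625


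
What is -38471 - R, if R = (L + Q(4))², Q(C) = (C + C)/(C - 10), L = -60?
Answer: -380095/9 ≈ -42233.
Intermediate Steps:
Q(C) = 2*C/(-10 + C) (Q(C) = (2*C)/(-10 + C) = 2*C/(-10 + C))
R = 33856/9 (R = (-60 + 2*4/(-10 + 4))² = (-60 + 2*4/(-6))² = (-60 + 2*4*(-⅙))² = (-60 - 4/3)² = (-184/3)² = 33856/9 ≈ 3761.8)
-38471 - R = -38471 - 1*33856/9 = -38471 - 33856/9 = -380095/9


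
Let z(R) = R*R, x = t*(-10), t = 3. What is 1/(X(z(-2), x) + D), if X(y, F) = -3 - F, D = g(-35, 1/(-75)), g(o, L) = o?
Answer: -⅛ ≈ -0.12500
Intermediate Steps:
D = -35
x = -30 (x = 3*(-10) = -30)
z(R) = R²
1/(X(z(-2), x) + D) = 1/((-3 - 1*(-30)) - 35) = 1/((-3 + 30) - 35) = 1/(27 - 35) = 1/(-8) = -⅛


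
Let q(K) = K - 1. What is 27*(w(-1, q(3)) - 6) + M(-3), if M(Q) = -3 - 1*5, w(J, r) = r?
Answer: -116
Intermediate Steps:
q(K) = -1 + K
M(Q) = -8 (M(Q) = -3 - 5 = -8)
27*(w(-1, q(3)) - 6) + M(-3) = 27*((-1 + 3) - 6) - 8 = 27*(2 - 6) - 8 = 27*(-4) - 8 = -108 - 8 = -116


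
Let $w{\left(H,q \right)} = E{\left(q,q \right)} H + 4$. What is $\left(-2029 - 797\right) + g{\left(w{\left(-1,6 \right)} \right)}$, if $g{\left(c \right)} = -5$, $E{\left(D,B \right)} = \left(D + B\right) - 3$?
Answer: $-2831$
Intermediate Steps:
$E{\left(D,B \right)} = -3 + B + D$ ($E{\left(D,B \right)} = \left(B + D\right) - 3 = -3 + B + D$)
$w{\left(H,q \right)} = 4 + H \left(-3 + 2 q\right)$ ($w{\left(H,q \right)} = \left(-3 + q + q\right) H + 4 = \left(-3 + 2 q\right) H + 4 = H \left(-3 + 2 q\right) + 4 = 4 + H \left(-3 + 2 q\right)$)
$\left(-2029 - 797\right) + g{\left(w{\left(-1,6 \right)} \right)} = \left(-2029 - 797\right) - 5 = -2826 - 5 = -2831$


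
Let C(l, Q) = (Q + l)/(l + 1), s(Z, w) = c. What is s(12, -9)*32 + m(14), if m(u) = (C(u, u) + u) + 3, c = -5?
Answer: -2117/15 ≈ -141.13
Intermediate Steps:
s(Z, w) = -5
C(l, Q) = (Q + l)/(1 + l)
m(u) = 3 + u + 2*u/(1 + u) (m(u) = ((u + u)/(1 + u) + u) + 3 = ((2*u)/(1 + u) + u) + 3 = (2*u/(1 + u) + u) + 3 = (u + 2*u/(1 + u)) + 3 = 3 + u + 2*u/(1 + u))
s(12, -9)*32 + m(14) = -5*32 + (3 + 14**2 + 6*14)/(1 + 14) = -160 + (3 + 196 + 84)/15 = -160 + (1/15)*283 = -160 + 283/15 = -2117/15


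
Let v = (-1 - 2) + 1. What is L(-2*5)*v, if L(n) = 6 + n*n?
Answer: -212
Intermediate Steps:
L(n) = 6 + n²
v = -2 (v = -3 + 1 = -2)
L(-2*5)*v = (6 + (-2*5)²)*(-2) = (6 + (-10)²)*(-2) = (6 + 100)*(-2) = 106*(-2) = -212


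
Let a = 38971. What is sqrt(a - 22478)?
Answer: sqrt(16493) ≈ 128.43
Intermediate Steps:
sqrt(a - 22478) = sqrt(38971 - 22478) = sqrt(16493)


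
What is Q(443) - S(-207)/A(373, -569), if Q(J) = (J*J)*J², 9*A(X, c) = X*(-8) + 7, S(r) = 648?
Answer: 114655195598809/2977 ≈ 3.8514e+10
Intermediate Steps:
A(X, c) = 7/9 - 8*X/9 (A(X, c) = (X*(-8) + 7)/9 = (-8*X + 7)/9 = (7 - 8*X)/9 = 7/9 - 8*X/9)
Q(J) = J⁴ (Q(J) = J²*J² = J⁴)
Q(443) - S(-207)/A(373, -569) = 443⁴ - 648/(7/9 - 8/9*373) = 38513670001 - 648/(7/9 - 2984/9) = 38513670001 - 648/(-2977/9) = 38513670001 - 648*(-9)/2977 = 38513670001 - 1*(-5832/2977) = 38513670001 + 5832/2977 = 114655195598809/2977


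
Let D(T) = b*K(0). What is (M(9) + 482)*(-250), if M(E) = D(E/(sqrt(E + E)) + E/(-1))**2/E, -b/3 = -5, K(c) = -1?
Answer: -126750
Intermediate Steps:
b = 15 (b = -3*(-5) = 15)
D(T) = -15 (D(T) = 15*(-1) = -15)
M(E) = 225/E (M(E) = (-15)**2/E = 225/E)
(M(9) + 482)*(-250) = (225/9 + 482)*(-250) = (225*(1/9) + 482)*(-250) = (25 + 482)*(-250) = 507*(-250) = -126750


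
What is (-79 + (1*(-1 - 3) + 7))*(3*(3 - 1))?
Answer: -456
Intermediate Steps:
(-79 + (1*(-1 - 3) + 7))*(3*(3 - 1)) = (-79 + (1*(-4) + 7))*(3*2) = (-79 + (-4 + 7))*6 = (-79 + 3)*6 = -76*6 = -456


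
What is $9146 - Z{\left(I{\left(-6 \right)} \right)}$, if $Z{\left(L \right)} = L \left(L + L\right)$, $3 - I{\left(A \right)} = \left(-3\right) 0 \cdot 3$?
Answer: $9128$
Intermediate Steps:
$I{\left(A \right)} = 3$ ($I{\left(A \right)} = 3 - \left(-3\right) 0 \cdot 3 = 3 - 0 \cdot 3 = 3 - 0 = 3 + 0 = 3$)
$Z{\left(L \right)} = 2 L^{2}$ ($Z{\left(L \right)} = L 2 L = 2 L^{2}$)
$9146 - Z{\left(I{\left(-6 \right)} \right)} = 9146 - 2 \cdot 3^{2} = 9146 - 2 \cdot 9 = 9146 - 18 = 9128$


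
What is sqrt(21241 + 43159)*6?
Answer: 120*sqrt(161) ≈ 1522.6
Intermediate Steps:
sqrt(21241 + 43159)*6 = sqrt(64400)*6 = (20*sqrt(161))*6 = 120*sqrt(161)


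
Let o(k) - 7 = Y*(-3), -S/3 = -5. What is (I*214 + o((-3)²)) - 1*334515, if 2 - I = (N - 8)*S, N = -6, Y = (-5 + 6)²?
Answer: -289143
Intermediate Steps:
S = 15 (S = -3*(-5) = 15)
Y = 1 (Y = 1² = 1)
I = 212 (I = 2 - (-6 - 8)*15 = 2 - (-14)*15 = 2 - 1*(-210) = 2 + 210 = 212)
o(k) = 4 (o(k) = 7 + 1*(-3) = 7 - 3 = 4)
(I*214 + o((-3)²)) - 1*334515 = (212*214 + 4) - 1*334515 = (45368 + 4) - 334515 = 45372 - 334515 = -289143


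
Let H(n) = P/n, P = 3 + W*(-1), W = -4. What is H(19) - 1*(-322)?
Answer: 6125/19 ≈ 322.37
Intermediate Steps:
P = 7 (P = 3 - 4*(-1) = 3 + 4 = 7)
H(n) = 7/n
H(19) - 1*(-322) = 7/19 - 1*(-322) = 7*(1/19) + 322 = 7/19 + 322 = 6125/19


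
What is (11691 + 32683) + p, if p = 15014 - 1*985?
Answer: 58403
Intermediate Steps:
p = 14029 (p = 15014 - 985 = 14029)
(11691 + 32683) + p = (11691 + 32683) + 14029 = 44374 + 14029 = 58403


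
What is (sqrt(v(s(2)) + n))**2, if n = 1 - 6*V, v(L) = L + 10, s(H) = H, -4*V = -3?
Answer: 17/2 ≈ 8.5000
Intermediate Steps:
V = 3/4 (V = -1/4*(-3) = 3/4 ≈ 0.75000)
v(L) = 10 + L
n = -7/2 (n = 1 - 6*3/4 = 1 - 9/2 = -7/2 ≈ -3.5000)
(sqrt(v(s(2)) + n))**2 = (sqrt((10 + 2) - 7/2))**2 = (sqrt(12 - 7/2))**2 = (sqrt(17/2))**2 = (sqrt(34)/2)**2 = 17/2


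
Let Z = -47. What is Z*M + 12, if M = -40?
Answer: 1892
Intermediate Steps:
Z*M + 12 = -47*(-40) + 12 = 1880 + 12 = 1892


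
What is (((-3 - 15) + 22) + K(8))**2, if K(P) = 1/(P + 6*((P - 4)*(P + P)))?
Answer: 2461761/153664 ≈ 16.020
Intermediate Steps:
K(P) = 1/(P + 12*P*(-4 + P)) (K(P) = 1/(P + 6*((-4 + P)*(2*P))) = 1/(P + 6*(2*P*(-4 + P))) = 1/(P + 12*P*(-4 + P)))
(((-3 - 15) + 22) + K(8))**2 = (((-3 - 15) + 22) + 1/(8*(-47 + 12*8)))**2 = ((-18 + 22) + 1/(8*(-47 + 96)))**2 = (4 + (1/8)/49)**2 = (4 + (1/8)*(1/49))**2 = (4 + 1/392)**2 = (1569/392)**2 = 2461761/153664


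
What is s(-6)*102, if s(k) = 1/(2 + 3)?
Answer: 102/5 ≈ 20.400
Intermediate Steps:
s(k) = ⅕ (s(k) = 1/5 = ⅕)
s(-6)*102 = (⅕)*102 = 102/5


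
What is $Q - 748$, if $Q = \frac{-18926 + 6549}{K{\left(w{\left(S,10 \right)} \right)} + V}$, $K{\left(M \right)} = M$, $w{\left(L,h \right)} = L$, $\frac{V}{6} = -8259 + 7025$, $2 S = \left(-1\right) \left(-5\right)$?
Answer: $- \frac{11047890}{14803} \approx -746.33$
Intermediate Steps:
$S = \frac{5}{2}$ ($S = \frac{\left(-1\right) \left(-5\right)}{2} = \frac{1}{2} \cdot 5 = \frac{5}{2} \approx 2.5$)
$V = -7404$ ($V = 6 \left(-8259 + 7025\right) = 6 \left(-1234\right) = -7404$)
$Q = \frac{24754}{14803}$ ($Q = \frac{-18926 + 6549}{\frac{5}{2} - 7404} = - \frac{12377}{- \frac{14803}{2}} = \left(-12377\right) \left(- \frac{2}{14803}\right) = \frac{24754}{14803} \approx 1.6722$)
$Q - 748 = \frac{24754}{14803} - 748 = - \frac{11047890}{14803}$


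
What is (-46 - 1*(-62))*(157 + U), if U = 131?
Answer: 4608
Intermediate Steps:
(-46 - 1*(-62))*(157 + U) = (-46 - 1*(-62))*(157 + 131) = (-46 + 62)*288 = 16*288 = 4608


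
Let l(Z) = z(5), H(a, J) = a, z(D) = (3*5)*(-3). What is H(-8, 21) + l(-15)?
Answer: -53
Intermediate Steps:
z(D) = -45 (z(D) = 15*(-3) = -45)
l(Z) = -45
H(-8, 21) + l(-15) = -8 - 45 = -53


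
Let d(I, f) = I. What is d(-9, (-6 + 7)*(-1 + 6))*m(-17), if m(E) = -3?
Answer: 27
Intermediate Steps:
d(-9, (-6 + 7)*(-1 + 6))*m(-17) = -9*(-3) = 27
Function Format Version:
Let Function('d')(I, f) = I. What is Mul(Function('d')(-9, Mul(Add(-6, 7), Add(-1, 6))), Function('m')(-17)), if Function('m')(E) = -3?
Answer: 27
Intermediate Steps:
Mul(Function('d')(-9, Mul(Add(-6, 7), Add(-1, 6))), Function('m')(-17)) = Mul(-9, -3) = 27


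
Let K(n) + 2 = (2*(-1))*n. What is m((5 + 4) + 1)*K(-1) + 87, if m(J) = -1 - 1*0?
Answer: 87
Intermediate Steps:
m(J) = -1 (m(J) = -1 + 0 = -1)
K(n) = -2 - 2*n (K(n) = -2 + (2*(-1))*n = -2 - 2*n)
m((5 + 4) + 1)*K(-1) + 87 = -(-2 - 2*(-1)) + 87 = -(-2 + 2) + 87 = -1*0 + 87 = 0 + 87 = 87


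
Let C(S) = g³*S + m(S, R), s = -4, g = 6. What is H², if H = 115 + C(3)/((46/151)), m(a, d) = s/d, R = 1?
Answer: 4968441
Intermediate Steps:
m(a, d) = -4/d
C(S) = -4 + 216*S (C(S) = 6³*S - 4/1 = 216*S - 4*1 = 216*S - 4 = -4 + 216*S)
H = 2229 (H = 115 + (-4 + 216*3)/((46/151)) = 115 + (-4 + 648)/((46*(1/151))) = 115 + 644/(46/151) = 115 + 644*(151/46) = 115 + 2114 = 2229)
H² = 2229² = 4968441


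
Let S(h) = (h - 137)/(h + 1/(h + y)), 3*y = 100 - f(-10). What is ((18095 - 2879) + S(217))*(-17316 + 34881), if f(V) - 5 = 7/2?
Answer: 28709934043680/107417 ≈ 2.6728e+8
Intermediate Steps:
f(V) = 17/2 (f(V) = 5 + 7/2 = 17/2)
y = 61/2 (y = (100 - 1*17/2)/3 = (100 - 17/2)/3 = (⅓)*(183/2) = 61/2 ≈ 30.500)
S(h) = (-137 + h)/(h + 1/(61/2 + h)) (S(h) = (h - 137)/(h + 1/(h + 61/2)) = (-137 + h)/(h + 1/(61/2 + h)))
((18095 - 2879) + S(217))*(-17316 + 34881) = ((18095 - 2879) + (-8357 - 213*217 + 2*217²)/(2 + 2*217² + 61*217))*(-17316 + 34881) = (15216 + (-8357 - 46221 + 2*47089)/(2 + 2*47089 + 13237))*17565 = (15216 + (-8357 - 46221 + 94178)/(2 + 94178 + 13237))*17565 = (15216 + 39600/107417)*17565 = (1634496672/107417)*17565 = 28709934043680/107417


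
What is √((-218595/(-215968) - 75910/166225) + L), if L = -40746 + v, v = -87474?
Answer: I*√413109703182637648047010/1794964040 ≈ 358.08*I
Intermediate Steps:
L = -128220 (L = -40746 - 87474 = -128220)
√((-218595/(-215968) - 75910/166225) + L) = √((-218595/(-215968) - 75910/166225) - 128220) = √((-218595*(-1/215968) - 75910*1/166225) - 128220) = √((218595/215968 - 15182/33245) - 128220) = √(3988364599/7179856160 - 128220) = √(-920597168470601/7179856160) = I*√413109703182637648047010/1794964040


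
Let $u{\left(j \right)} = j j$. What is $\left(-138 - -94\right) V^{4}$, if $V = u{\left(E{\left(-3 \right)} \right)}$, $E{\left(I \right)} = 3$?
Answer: $-288684$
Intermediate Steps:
$u{\left(j \right)} = j^{2}$
$V = 9$ ($V = 3^{2} = 9$)
$\left(-138 - -94\right) V^{4} = \left(-138 - -94\right) 9^{4} = \left(-138 + 94\right) 6561 = \left(-44\right) 6561 = -288684$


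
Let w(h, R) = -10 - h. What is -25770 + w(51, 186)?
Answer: -25831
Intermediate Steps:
-25770 + w(51, 186) = -25770 + (-10 - 1*51) = -25770 + (-10 - 51) = -25770 - 61 = -25831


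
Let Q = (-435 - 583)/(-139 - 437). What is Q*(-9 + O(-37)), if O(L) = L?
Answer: -11707/144 ≈ -81.299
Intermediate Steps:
Q = 509/288 (Q = -1018/(-576) = -1018*(-1/576) = 509/288 ≈ 1.7674)
Q*(-9 + O(-37)) = 509*(-9 - 37)/288 = (509/288)*(-46) = -11707/144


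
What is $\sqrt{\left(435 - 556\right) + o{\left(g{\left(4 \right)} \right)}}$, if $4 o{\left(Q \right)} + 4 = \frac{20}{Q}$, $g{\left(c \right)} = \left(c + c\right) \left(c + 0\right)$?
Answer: $\frac{i \sqrt{7798}}{8} \approx 11.038 i$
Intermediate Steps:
$g{\left(c \right)} = 2 c^{2}$ ($g{\left(c \right)} = 2 c c = 2 c^{2}$)
$o{\left(Q \right)} = -1 + \frac{5}{Q}$ ($o{\left(Q \right)} = -1 + \frac{20 \frac{1}{Q}}{4} = -1 + \frac{5}{Q}$)
$\sqrt{\left(435 - 556\right) + o{\left(g{\left(4 \right)} \right)}} = \sqrt{\left(435 - 556\right) + \frac{5 - 2 \cdot 4^{2}}{2 \cdot 4^{2}}} = \sqrt{-121 + \frac{5 - 2 \cdot 16}{2 \cdot 16}} = \sqrt{-121 + \frac{5 - 32}{32}} = \sqrt{-121 + \frac{1}{32} \left(-27\right)} = \sqrt{-121 - \frac{27}{32}} = \sqrt{- \frac{3899}{32}} = \frac{i \sqrt{7798}}{8}$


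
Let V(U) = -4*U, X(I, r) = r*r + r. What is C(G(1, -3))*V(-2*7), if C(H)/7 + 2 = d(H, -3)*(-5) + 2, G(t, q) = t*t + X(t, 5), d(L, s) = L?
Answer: -60760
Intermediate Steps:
X(I, r) = r + r² (X(I, r) = r² + r = r + r²)
G(t, q) = 30 + t² (G(t, q) = t*t + 5*(1 + 5) = t² + 5*6 = t² + 30 = 30 + t²)
C(H) = -35*H (C(H) = -14 + 7*(H*(-5) + 2) = -14 + 7*(-5*H + 2) = -14 + 7*(2 - 5*H) = -14 + (14 - 35*H) = -35*H)
C(G(1, -3))*V(-2*7) = (-35*(30 + 1²))*(-(-8)*7) = (-35*(30 + 1))*(-4*(-14)) = -35*31*56 = -1085*56 = -60760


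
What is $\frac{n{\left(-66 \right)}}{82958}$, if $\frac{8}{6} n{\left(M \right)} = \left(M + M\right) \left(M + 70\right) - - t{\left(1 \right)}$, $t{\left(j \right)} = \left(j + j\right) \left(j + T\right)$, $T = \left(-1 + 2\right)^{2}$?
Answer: $- \frac{393}{82958} \approx -0.0047373$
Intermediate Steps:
$T = 1$ ($T = 1^{2} = 1$)
$t{\left(j \right)} = 2 j \left(1 + j\right)$ ($t{\left(j \right)} = \left(j + j\right) \left(j + 1\right) = 2 j \left(1 + j\right)$)
$n{\left(M \right)} = 3 + \frac{3 M \left(70 + M\right)}{2}$ ($n{\left(M \right)} = \frac{3 \left(\left(M + M\right) \left(M + 70\right) - - 2 \cdot 1 \left(1 + 1\right)\right)}{4} = \frac{3 \left(2 M \left(70 + M\right) - - 2 \cdot 1 \cdot 2\right)}{4} = \frac{3 \left(2 M \left(70 + M\right) - \left(-1\right) 4\right)}{4} = \frac{3 \left(2 M \left(70 + M\right) - -4\right)}{4} = \frac{3 \left(2 M \left(70 + M\right) + 4\right)}{4} = \frac{3 \left(4 + 2 M \left(70 + M\right)\right)}{4} = 3 + \frac{3 M \left(70 + M\right)}{2}$)
$\frac{n{\left(-66 \right)}}{82958} = \frac{3 + 105 \left(-66\right) + \frac{3 \left(-66\right)^{2}}{2}}{82958} = \left(3 - 6930 + \frac{3}{2} \cdot 4356\right) \frac{1}{82958} = \left(3 - 6930 + 6534\right) \frac{1}{82958} = \left(-393\right) \frac{1}{82958} = - \frac{393}{82958}$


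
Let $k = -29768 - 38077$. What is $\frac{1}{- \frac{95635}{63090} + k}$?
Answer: $- \frac{12618}{856087337} \approx -1.4739 \cdot 10^{-5}$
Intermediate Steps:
$k = -67845$
$\frac{1}{- \frac{95635}{63090} + k} = \frac{1}{- \frac{95635}{63090} - 67845} = \frac{1}{\left(-95635\right) \frac{1}{63090} - 67845} = \frac{1}{- \frac{19127}{12618} - 67845} = \frac{1}{- \frac{856087337}{12618}} = - \frac{12618}{856087337}$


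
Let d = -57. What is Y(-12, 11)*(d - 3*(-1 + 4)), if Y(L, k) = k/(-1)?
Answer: 726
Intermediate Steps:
Y(L, k) = -k (Y(L, k) = k*(-1) = -k)
Y(-12, 11)*(d - 3*(-1 + 4)) = (-1*11)*(-57 - 3*(-1 + 4)) = -11*(-57 - 3*3) = -11*(-57 - 9) = -11*(-66) = 726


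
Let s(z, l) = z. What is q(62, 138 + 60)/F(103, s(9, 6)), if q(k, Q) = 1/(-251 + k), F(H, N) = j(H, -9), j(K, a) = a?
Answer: 1/1701 ≈ 0.00058789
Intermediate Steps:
F(H, N) = -9
q(62, 138 + 60)/F(103, s(9, 6)) = 1/((-251 + 62)*(-9)) = -1/9/(-189) = -1/189*(-1/9) = 1/1701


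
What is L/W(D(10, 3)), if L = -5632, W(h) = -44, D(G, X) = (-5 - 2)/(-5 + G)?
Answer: 128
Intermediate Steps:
D(G, X) = -7/(-5 + G)
L/W(D(10, 3)) = -5632/(-44) = -5632*(-1/44) = 128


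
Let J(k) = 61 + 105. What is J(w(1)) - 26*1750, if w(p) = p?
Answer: -45334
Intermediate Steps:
J(k) = 166
J(w(1)) - 26*1750 = 166 - 26*1750 = 166 - 1*45500 = 166 - 45500 = -45334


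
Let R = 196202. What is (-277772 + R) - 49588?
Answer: -131158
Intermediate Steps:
(-277772 + R) - 49588 = (-277772 + 196202) - 49588 = -81570 - 49588 = -131158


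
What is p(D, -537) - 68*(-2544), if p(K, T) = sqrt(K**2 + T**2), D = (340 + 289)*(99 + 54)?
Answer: 172992 + 3*sqrt(1029094282) ≈ 2.6923e+5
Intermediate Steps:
D = 96237 (D = 629*153 = 96237)
p(D, -537) - 68*(-2544) = sqrt(96237**2 + (-537)**2) - 68*(-2544) = sqrt(9261560169 + 288369) - 1*(-172992) = sqrt(9261848538) + 172992 = 3*sqrt(1029094282) + 172992 = 172992 + 3*sqrt(1029094282)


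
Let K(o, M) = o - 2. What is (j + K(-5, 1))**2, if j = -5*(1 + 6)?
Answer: 1764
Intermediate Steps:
K(o, M) = -2 + o
j = -35 (j = -5*7 = -35)
(j + K(-5, 1))**2 = (-35 + (-2 - 5))**2 = (-35 - 7)**2 = (-42)**2 = 1764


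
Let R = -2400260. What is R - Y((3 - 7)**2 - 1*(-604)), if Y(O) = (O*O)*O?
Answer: -240728260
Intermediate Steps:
Y(O) = O**3 (Y(O) = O**2*O = O**3)
R - Y((3 - 7)**2 - 1*(-604)) = -2400260 - ((3 - 7)**2 - 1*(-604))**3 = -2400260 - ((-4)**2 + 604)**3 = -2400260 - (16 + 604)**3 = -2400260 - 1*620**3 = -2400260 - 1*238328000 = -2400260 - 238328000 = -240728260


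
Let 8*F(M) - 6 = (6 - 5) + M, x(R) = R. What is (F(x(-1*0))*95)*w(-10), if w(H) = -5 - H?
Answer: 3325/8 ≈ 415.63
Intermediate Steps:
F(M) = 7/8 + M/8 (F(M) = 3/4 + ((6 - 5) + M)/8 = 3/4 + (1 + M)/8 = 3/4 + (1/8 + M/8) = 7/8 + M/8)
(F(x(-1*0))*95)*w(-10) = ((7/8 + (-1*0)/8)*95)*(-5 - 1*(-10)) = ((7/8 + (1/8)*0)*95)*(-5 + 10) = ((7/8 + 0)*95)*5 = ((7/8)*95)*5 = (665/8)*5 = 3325/8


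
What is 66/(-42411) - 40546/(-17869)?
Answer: 572805684/252614053 ≈ 2.2675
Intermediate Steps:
66/(-42411) - 40546/(-17869) = 66*(-1/42411) - 40546*(-1/17869) = -22/14137 + 40546/17869 = 572805684/252614053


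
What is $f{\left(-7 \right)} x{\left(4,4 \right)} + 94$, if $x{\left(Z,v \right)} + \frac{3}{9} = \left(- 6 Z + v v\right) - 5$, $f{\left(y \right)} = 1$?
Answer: $\frac{242}{3} \approx 80.667$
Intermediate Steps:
$x{\left(Z,v \right)} = - \frac{16}{3} + v^{2} - 6 Z$ ($x{\left(Z,v \right)} = - \frac{1}{3} - \left(5 + 6 Z - v v\right) = - \frac{1}{3} - \left(5 - v^{2} + 6 Z\right) = - \frac{16}{3} + v^{2} - 6 Z$)
$f{\left(-7 \right)} x{\left(4,4 \right)} + 94 = 1 \left(- \frac{16}{3} + 4^{2} - 24\right) + 94 = 1 \left(- \frac{16}{3} + 16 - 24\right) + 94 = 1 \left(- \frac{40}{3}\right) + 94 = - \frac{40}{3} + 94 = \frac{242}{3}$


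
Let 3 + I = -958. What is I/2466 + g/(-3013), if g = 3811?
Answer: -12293419/7430058 ≈ -1.6546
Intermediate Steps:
I = -961 (I = -3 - 958 = -961)
I/2466 + g/(-3013) = -961/2466 + 3811/(-3013) = -961*1/2466 + 3811*(-1/3013) = -961/2466 - 3811/3013 = -12293419/7430058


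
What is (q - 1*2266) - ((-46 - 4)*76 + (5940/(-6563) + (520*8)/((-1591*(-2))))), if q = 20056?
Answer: 225432814970/10441733 ≈ 21590.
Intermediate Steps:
(q - 1*2266) - ((-46 - 4)*76 + (5940/(-6563) + (520*8)/((-1591*(-2))))) = (20056 - 1*2266) - ((-46 - 4)*76 + (5940/(-6563) + (520*8)/((-1591*(-2))))) = (20056 - 2266) - (-50*76 + (5940*(-1/6563) + 4160/3182)) = 17790 - (-3800 + (-5940/6563 + 4160*(1/3182))) = 17790 - (-3800 + (-5940/6563 + 2080/1591)) = 17790 - (-3800 + 4200500/10441733) = 17790 - 1*(-39674384900/10441733) = 17790 + 39674384900/10441733 = 225432814970/10441733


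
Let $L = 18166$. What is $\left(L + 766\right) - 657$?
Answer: $18275$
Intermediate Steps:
$\left(L + 766\right) - 657 = \left(18166 + 766\right) - 657 = 18932 - 657 = 18275$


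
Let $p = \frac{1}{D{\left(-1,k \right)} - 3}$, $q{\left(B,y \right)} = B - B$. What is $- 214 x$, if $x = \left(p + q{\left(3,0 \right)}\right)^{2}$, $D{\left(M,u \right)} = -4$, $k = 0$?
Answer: $- \frac{214}{49} \approx -4.3673$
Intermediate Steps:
$q{\left(B,y \right)} = 0$
$p = - \frac{1}{7}$ ($p = \frac{1}{-4 - 3} = \frac{1}{-7} = - \frac{1}{7} \approx -0.14286$)
$x = \frac{1}{49}$ ($x = \left(- \frac{1}{7} + 0\right)^{2} = \left(- \frac{1}{7}\right)^{2} = \frac{1}{49} \approx 0.020408$)
$- 214 x = \left(-214\right) \frac{1}{49} = - \frac{214}{49}$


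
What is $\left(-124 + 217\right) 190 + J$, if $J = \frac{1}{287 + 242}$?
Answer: $\frac{9347431}{529} \approx 17670.0$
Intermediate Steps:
$J = \frac{1}{529} \approx 0.0018904$
$\left(-124 + 217\right) 190 + J = \left(-124 + 217\right) 190 + \frac{1}{529} = 93 \cdot 190 + \frac{1}{529} = 17670 + \frac{1}{529} = \frac{9347431}{529}$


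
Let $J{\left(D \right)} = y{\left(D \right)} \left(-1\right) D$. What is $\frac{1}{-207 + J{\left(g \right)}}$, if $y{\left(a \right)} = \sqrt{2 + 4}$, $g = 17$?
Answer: $- \frac{69}{13705} + \frac{17 \sqrt{6}}{41115} \approx -0.0040219$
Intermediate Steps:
$y{\left(a \right)} = \sqrt{6}$
$J{\left(D \right)} = - D \sqrt{6}$ ($J{\left(D \right)} = \sqrt{6} \left(-1\right) D = - \sqrt{6} D = - D \sqrt{6}$)
$\frac{1}{-207 + J{\left(g \right)}} = \frac{1}{-207 - 17 \sqrt{6}}$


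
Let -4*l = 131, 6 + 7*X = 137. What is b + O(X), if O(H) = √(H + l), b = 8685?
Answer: 8685 + I*√2751/14 ≈ 8685.0 + 3.7464*I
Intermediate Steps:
X = 131/7 (X = -6/7 + (⅐)*137 = -6/7 + 137/7 = 131/7 ≈ 18.714)
l = -131/4 (l = -¼*131 = -131/4 ≈ -32.750)
O(H) = √(-131/4 + H) (O(H) = √(H - 131/4) = √(-131/4 + H))
b + O(X) = 8685 + √(-131 + 4*(131/7))/2 = 8685 + √(-131 + 524/7)/2 = 8685 + √(-393/7)/2 = 8685 + (I*√2751/7)/2 = 8685 + I*√2751/14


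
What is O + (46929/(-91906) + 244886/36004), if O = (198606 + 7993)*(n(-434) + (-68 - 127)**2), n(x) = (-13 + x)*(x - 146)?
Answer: 25404218692468718020/413622953 ≈ 6.1419e+10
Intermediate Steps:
n(x) = (-146 + x)*(-13 + x) (n(x) = (-13 + x)*(-146 + x) = (-146 + x)*(-13 + x))
O = 61418783715 (O = (198606 + 7993)*((1898 + (-434)**2 - 159*(-434)) + (-68 - 127)**2) = 206599*((1898 + 188356 + 69006) + (-195)**2) = 206599*(259260 + 38025) = 206599*297285 = 61418783715)
O + (46929/(-91906) + 244886/36004) = 61418783715 + (46929/(-91906) + 244886/36004) = 61418783715 + (46929*(-1/91906) + 244886*(1/36004)) = 61418783715 + (-46929/91906 + 122443/18002) = 61418783715 + 2602107625/413622953 = 25404218692468718020/413622953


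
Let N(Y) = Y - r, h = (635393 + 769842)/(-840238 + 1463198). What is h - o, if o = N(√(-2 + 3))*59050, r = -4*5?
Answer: -11884617581/9584 ≈ -1.2400e+6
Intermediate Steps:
h = 21619/9584 (h = 1405235/622960 = 1405235*(1/622960) = 21619/9584 ≈ 2.2557)
r = -20
N(Y) = 20 + Y (N(Y) = Y - 1*(-20) = Y + 20 = 20 + Y)
o = 1240050 (o = (20 + √(-2 + 3))*59050 = (20 + √1)*59050 = (20 + 1)*59050 = 21*59050 = 1240050)
h - o = 21619/9584 - 1*1240050 = 21619/9584 - 1240050 = -11884617581/9584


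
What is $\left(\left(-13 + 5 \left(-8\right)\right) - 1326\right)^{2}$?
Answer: $1901641$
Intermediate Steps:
$\left(\left(-13 + 5 \left(-8\right)\right) - 1326\right)^{2} = \left(\left(-13 - 40\right) - 1326\right)^{2} = \left(-53 - 1326\right)^{2} = \left(-1379\right)^{2} = 1901641$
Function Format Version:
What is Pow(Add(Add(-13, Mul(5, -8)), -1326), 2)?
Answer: 1901641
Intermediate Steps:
Pow(Add(Add(-13, Mul(5, -8)), -1326), 2) = Pow(Add(Add(-13, -40), -1326), 2) = Pow(Add(-53, -1326), 2) = Pow(-1379, 2) = 1901641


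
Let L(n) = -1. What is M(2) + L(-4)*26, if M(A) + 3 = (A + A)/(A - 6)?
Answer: -30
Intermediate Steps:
M(A) = -3 + 2*A/(-6 + A) (M(A) = -3 + (A + A)/(A - 6) = -3 + (2*A)/(-6 + A) = -3 + 2*A/(-6 + A))
M(2) + L(-4)*26 = (18 - 1*2)/(-6 + 2) - 1*26 = (18 - 2)/(-4) - 26 = -¼*16 - 26 = -4 - 26 = -30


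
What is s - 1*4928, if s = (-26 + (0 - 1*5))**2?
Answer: -3967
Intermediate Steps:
s = 961 (s = (-26 + (0 - 5))**2 = (-26 - 5)**2 = (-31)**2 = 961)
s - 1*4928 = 961 - 1*4928 = 961 - 4928 = -3967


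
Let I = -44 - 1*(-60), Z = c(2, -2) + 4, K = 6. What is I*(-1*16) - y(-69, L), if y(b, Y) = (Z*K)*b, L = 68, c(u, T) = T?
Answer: 572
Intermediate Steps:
Z = 2 (Z = -2 + 4 = 2)
y(b, Y) = 12*b (y(b, Y) = (2*6)*b = 12*b)
I = 16 (I = -44 + 60 = 16)
I*(-1*16) - y(-69, L) = 16*(-1*16) - 12*(-69) = 16*(-16) - 1*(-828) = -256 + 828 = 572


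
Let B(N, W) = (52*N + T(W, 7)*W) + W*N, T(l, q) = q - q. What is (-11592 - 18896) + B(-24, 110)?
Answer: -34376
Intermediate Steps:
T(l, q) = 0
B(N, W) = 52*N + N*W (B(N, W) = (52*N + 0*W) + W*N = (52*N + 0) + N*W = 52*N + N*W)
(-11592 - 18896) + B(-24, 110) = (-11592 - 18896) - 24*(52 + 110) = -30488 - 24*162 = -30488 - 3888 = -34376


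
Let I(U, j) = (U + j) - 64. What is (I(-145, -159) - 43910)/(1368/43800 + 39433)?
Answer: -40403675/35982641 ≈ -1.1229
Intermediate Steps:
I(U, j) = -64 + U + j
(I(-145, -159) - 43910)/(1368/43800 + 39433) = ((-64 - 145 - 159) - 43910)/(1368/43800 + 39433) = (-368 - 43910)/(1368*(1/43800) + 39433) = -44278/(57/1825 + 39433) = -44278/71965282/1825 = -44278*1825/71965282 = -40403675/35982641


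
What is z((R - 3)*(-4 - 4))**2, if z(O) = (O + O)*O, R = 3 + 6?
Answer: 21233664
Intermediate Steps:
R = 9
z(O) = 2*O**2 (z(O) = (2*O)*O = 2*O**2)
z((R - 3)*(-4 - 4))**2 = (2*((9 - 3)*(-4 - 4))**2)**2 = (2*(6*(-8))**2)**2 = (2*(-48)**2)**2 = (2*2304)**2 = 4608**2 = 21233664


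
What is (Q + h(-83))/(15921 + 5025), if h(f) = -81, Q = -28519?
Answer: -14300/10473 ≈ -1.3654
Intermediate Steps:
(Q + h(-83))/(15921 + 5025) = (-28519 - 81)/(15921 + 5025) = -28600/20946 = -28600*1/20946 = -14300/10473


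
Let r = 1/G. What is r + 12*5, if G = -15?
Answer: 899/15 ≈ 59.933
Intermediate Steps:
r = -1/15 (r = 1/(-15) = -1/15 ≈ -0.066667)
r + 12*5 = -1/15 + 12*5 = -1/15 + 60 = 899/15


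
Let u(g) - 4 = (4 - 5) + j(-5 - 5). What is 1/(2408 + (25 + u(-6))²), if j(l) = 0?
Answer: 1/3192 ≈ 0.00031328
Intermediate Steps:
u(g) = 3 (u(g) = 4 + ((4 - 5) + 0) = 4 + (-1 + 0) = 4 - 1 = 3)
1/(2408 + (25 + u(-6))²) = 1/(2408 + (25 + 3)²) = 1/(2408 + 28²) = 1/(2408 + 784) = 1/3192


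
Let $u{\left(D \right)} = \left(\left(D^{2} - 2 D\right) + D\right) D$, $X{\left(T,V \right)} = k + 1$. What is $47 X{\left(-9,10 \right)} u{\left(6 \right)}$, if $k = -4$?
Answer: $-25380$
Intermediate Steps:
$X{\left(T,V \right)} = -3$ ($X{\left(T,V \right)} = -4 + 1 = -3$)
$u{\left(D \right)} = D \left(D^{2} - D\right)$ ($u{\left(D \right)} = \left(D^{2} - D\right) D = D \left(D^{2} - D\right)$)
$47 X{\left(-9,10 \right)} u{\left(6 \right)} = 47 \left(-3\right) 6^{2} \left(-1 + 6\right) = - 141 \cdot 36 \cdot 5 = \left(-141\right) 180 = -25380$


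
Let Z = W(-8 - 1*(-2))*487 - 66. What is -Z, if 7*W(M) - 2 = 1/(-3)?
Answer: -1049/21 ≈ -49.952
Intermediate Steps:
W(M) = 5/21 (W(M) = 2/7 + (1/7)/(-3) = 2/7 + (1/7)*(-1/3) = 2/7 - 1/21 = 5/21)
Z = 1049/21 (Z = (5/21)*487 - 66 = 2435/21 - 66 = 1049/21 ≈ 49.952)
-Z = -1*1049/21 = -1049/21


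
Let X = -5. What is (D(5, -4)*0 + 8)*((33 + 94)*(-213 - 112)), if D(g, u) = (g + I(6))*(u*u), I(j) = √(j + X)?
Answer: -330200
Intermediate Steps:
I(j) = √(-5 + j) (I(j) = √(j - 5) = √(-5 + j))
D(g, u) = u²*(1 + g) (D(g, u) = (g + √(-5 + 6))*(u*u) = (g + √1)*u² = (g + 1)*u² = (1 + g)*u² = u²*(1 + g))
(D(5, -4)*0 + 8)*((33 + 94)*(-213 - 112)) = (((-4)²*(1 + 5))*0 + 8)*((33 + 94)*(-213 - 112)) = ((16*6)*0 + 8)*(127*(-325)) = (96*0 + 8)*(-41275) = (0 + 8)*(-41275) = 8*(-41275) = -330200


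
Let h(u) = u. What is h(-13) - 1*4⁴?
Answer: -269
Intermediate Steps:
h(-13) - 1*4⁴ = -13 - 1*4⁴ = -13 - 1*256 = -13 - 256 = -269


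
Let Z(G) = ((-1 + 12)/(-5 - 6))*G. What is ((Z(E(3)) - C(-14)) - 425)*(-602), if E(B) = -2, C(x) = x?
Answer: 246218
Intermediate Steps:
Z(G) = -G (Z(G) = (11/(-11))*G = (11*(-1/11))*G = -G)
((Z(E(3)) - C(-14)) - 425)*(-602) = ((-1*(-2) - 1*(-14)) - 425)*(-602) = ((2 + 14) - 425)*(-602) = (16 - 425)*(-602) = -409*(-602) = 246218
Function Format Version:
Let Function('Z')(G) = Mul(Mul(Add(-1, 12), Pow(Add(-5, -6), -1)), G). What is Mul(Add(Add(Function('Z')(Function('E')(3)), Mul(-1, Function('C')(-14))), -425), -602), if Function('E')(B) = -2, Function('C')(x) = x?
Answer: 246218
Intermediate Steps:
Function('Z')(G) = Mul(-1, G) (Function('Z')(G) = Mul(Mul(11, Pow(-11, -1)), G) = Mul(Mul(11, Rational(-1, 11)), G) = Mul(-1, G))
Mul(Add(Add(Function('Z')(Function('E')(3)), Mul(-1, Function('C')(-14))), -425), -602) = Mul(Add(Add(Mul(-1, -2), Mul(-1, -14)), -425), -602) = Mul(Add(Add(2, 14), -425), -602) = Mul(Add(16, -425), -602) = Mul(-409, -602) = 246218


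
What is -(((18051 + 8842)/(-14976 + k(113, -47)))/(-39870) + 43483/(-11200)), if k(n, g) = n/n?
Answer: 519227305363/133739928000 ≈ 3.8824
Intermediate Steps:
k(n, g) = 1
-(((18051 + 8842)/(-14976 + k(113, -47)))/(-39870) + 43483/(-11200)) = -(((18051 + 8842)/(-14976 + 1))/(-39870) + 43483/(-11200)) = -((26893/(-14975))*(-1/39870) + 43483*(-1/11200)) = -((26893*(-1/14975))*(-1/39870) - 43483/11200) = -(-26893/14975*(-1/39870) - 43483/11200) = -(26893/597053250 - 43483/11200) = -1*(-519227305363/133739928000) = 519227305363/133739928000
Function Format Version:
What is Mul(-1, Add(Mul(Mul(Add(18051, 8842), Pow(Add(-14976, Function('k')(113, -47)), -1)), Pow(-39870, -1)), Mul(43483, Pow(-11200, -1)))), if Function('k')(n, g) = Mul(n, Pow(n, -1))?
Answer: Rational(519227305363, 133739928000) ≈ 3.8824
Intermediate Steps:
Function('k')(n, g) = 1
Mul(-1, Add(Mul(Mul(Add(18051, 8842), Pow(Add(-14976, Function('k')(113, -47)), -1)), Pow(-39870, -1)), Mul(43483, Pow(-11200, -1)))) = Mul(-1, Add(Mul(Mul(Add(18051, 8842), Pow(Add(-14976, 1), -1)), Pow(-39870, -1)), Mul(43483, Pow(-11200, -1)))) = Mul(-1, Add(Mul(Mul(26893, Pow(-14975, -1)), Rational(-1, 39870)), Mul(43483, Rational(-1, 11200)))) = Mul(-1, Add(Mul(Mul(26893, Rational(-1, 14975)), Rational(-1, 39870)), Rational(-43483, 11200))) = Mul(-1, Add(Mul(Rational(-26893, 14975), Rational(-1, 39870)), Rational(-43483, 11200))) = Mul(-1, Add(Rational(26893, 597053250), Rational(-43483, 11200))) = Mul(-1, Rational(-519227305363, 133739928000)) = Rational(519227305363, 133739928000)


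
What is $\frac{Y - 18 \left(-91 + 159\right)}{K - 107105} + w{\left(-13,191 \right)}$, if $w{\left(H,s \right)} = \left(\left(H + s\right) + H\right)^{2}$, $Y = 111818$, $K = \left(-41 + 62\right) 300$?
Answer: $\frac{2744305531}{100805} \approx 27224.0$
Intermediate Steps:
$K = 6300$ ($K = 21 \cdot 300 = 6300$)
$w{\left(H,s \right)} = \left(s + 2 H\right)^{2}$
$\frac{Y - 18 \left(-91 + 159\right)}{K - 107105} + w{\left(-13,191 \right)} = \frac{111818 - 18 \left(-91 + 159\right)}{6300 - 107105} + \left(191 + 2 \left(-13\right)\right)^{2} = \frac{111818 - 1224}{-100805} + \left(191 - 26\right)^{2} = \left(111818 - 1224\right) \left(- \frac{1}{100805}\right) + 165^{2} = 110594 \left(- \frac{1}{100805}\right) + 27225 = - \frac{110594}{100805} + 27225 = \frac{2744305531}{100805}$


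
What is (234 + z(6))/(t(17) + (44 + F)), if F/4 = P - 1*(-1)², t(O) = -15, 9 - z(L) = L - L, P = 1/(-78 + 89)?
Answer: 297/31 ≈ 9.5806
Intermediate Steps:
P = 1/11 ≈ 0.090909
z(L) = 9 (z(L) = 9 - (L - L) = 9 - 1*0 = 9 + 0 = 9)
F = -40/11 (F = 4*(1/11 - 1*(-1)²) = 4*(1/11 - 1*1) = 4*(1/11 - 1) = 4*(-10/11) = -40/11 ≈ -3.6364)
(234 + z(6))/(t(17) + (44 + F)) = (234 + 9)/(-15 + (44 - 40/11)) = 243/(-15 + 444/11) = 243/(279/11) = 243*(11/279) = 297/31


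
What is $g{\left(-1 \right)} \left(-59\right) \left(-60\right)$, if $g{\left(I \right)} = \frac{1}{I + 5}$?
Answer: $885$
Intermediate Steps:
$g{\left(I \right)} = \frac{1}{5 + I}$
$g{\left(-1 \right)} \left(-59\right) \left(-60\right) = \frac{1}{5 - 1} \left(-59\right) \left(-60\right) = \frac{1}{4} \left(-59\right) \left(-60\right) = \left(- \frac{59}{4}\right) \left(-60\right) = 885$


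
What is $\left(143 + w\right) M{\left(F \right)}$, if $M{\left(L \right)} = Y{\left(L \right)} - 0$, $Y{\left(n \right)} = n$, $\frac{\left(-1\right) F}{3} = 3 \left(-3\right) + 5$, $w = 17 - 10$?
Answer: $1800$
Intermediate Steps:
$w = 7$
$F = 12$ ($F = - 3 \left(3 \left(-3\right) + 5\right) = - 3 \left(-9 + 5\right) = \left(-3\right) \left(-4\right) = 12$)
$M{\left(L \right)} = L$ ($M{\left(L \right)} = L - 0 = L + 0 = L$)
$\left(143 + w\right) M{\left(F \right)} = \left(143 + 7\right) 12 = 150 \cdot 12 = 1800$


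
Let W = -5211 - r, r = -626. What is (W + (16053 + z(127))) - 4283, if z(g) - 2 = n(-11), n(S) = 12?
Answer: 7199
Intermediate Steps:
z(g) = 14 (z(g) = 2 + 12 = 14)
W = -4585 (W = -5211 - 1*(-626) = -5211 + 626 = -4585)
(W + (16053 + z(127))) - 4283 = (-4585 + (16053 + 14)) - 4283 = (-4585 + 16067) - 4283 = 11482 - 4283 = 7199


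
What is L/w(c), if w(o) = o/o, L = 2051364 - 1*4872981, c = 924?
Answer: -2821617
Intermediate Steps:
L = -2821617 (L = 2051364 - 4872981 = -2821617)
w(o) = 1
L/w(c) = -2821617/1 = -2821617*1 = -2821617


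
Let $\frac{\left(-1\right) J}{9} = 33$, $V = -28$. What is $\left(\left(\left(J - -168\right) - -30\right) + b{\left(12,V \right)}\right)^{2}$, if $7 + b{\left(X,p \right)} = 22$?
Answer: $7056$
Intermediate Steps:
$b{\left(X,p \right)} = 15$ ($b{\left(X,p \right)} = -7 + 22 = 15$)
$J = -297$ ($J = \left(-9\right) 33 = -297$)
$\left(\left(\left(J - -168\right) - -30\right) + b{\left(12,V \right)}\right)^{2} = \left(\left(\left(-297 - -168\right) - -30\right) + 15\right)^{2} = \left(\left(\left(-297 + 168\right) + 30\right) + 15\right)^{2} = \left(\left(-129 + 30\right) + 15\right)^{2} = \left(-99 + 15\right)^{2} = \left(-84\right)^{2} = 7056$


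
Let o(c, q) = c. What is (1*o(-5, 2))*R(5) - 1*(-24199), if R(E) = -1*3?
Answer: 24214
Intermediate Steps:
R(E) = -3
(1*o(-5, 2))*R(5) - 1*(-24199) = (1*(-5))*(-3) - 1*(-24199) = -5*(-3) + 24199 = 15 + 24199 = 24214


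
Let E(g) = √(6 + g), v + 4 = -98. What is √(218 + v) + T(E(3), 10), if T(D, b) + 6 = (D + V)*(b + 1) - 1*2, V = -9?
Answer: -74 + 2*√29 ≈ -63.230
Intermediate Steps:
v = -102 (v = -4 - 98 = -102)
T(D, b) = -8 + (1 + b)*(-9 + D) (T(D, b) = -6 + ((D - 9)*(b + 1) - 1*2) = -6 + ((-9 + D)*(1 + b) - 2) = -6 + ((1 + b)*(-9 + D) - 2) = -6 + (-2 + (1 + b)*(-9 + D)) = -8 + (1 + b)*(-9 + D))
√(218 + v) + T(E(3), 10) = √(218 - 102) + (-17 + √(6 + 3) - 9*10 + √(6 + 3)*10) = √116 + (-17 + √9 - 90 + √9*10) = 2*√29 + (-17 + 3 - 90 + 3*10) = 2*√29 + (-17 + 3 - 90 + 30) = 2*√29 - 74 = -74 + 2*√29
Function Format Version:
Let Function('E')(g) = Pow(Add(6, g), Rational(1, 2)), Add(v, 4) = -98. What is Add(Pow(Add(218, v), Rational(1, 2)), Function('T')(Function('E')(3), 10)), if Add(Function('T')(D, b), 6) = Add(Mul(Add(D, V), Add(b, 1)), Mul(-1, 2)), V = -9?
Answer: Add(-74, Mul(2, Pow(29, Rational(1, 2)))) ≈ -63.230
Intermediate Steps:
v = -102 (v = Add(-4, -98) = -102)
Function('T')(D, b) = Add(-8, Mul(Add(1, b), Add(-9, D))) (Function('T')(D, b) = Add(-6, Add(Mul(Add(D, -9), Add(b, 1)), Mul(-1, 2))) = Add(-6, Add(Mul(Add(-9, D), Add(1, b)), -2)) = Add(-6, Add(Mul(Add(1, b), Add(-9, D)), -2)) = Add(-6, Add(-2, Mul(Add(1, b), Add(-9, D)))) = Add(-8, Mul(Add(1, b), Add(-9, D))))
Add(Pow(Add(218, v), Rational(1, 2)), Function('T')(Function('E')(3), 10)) = Add(Pow(Add(218, -102), Rational(1, 2)), Add(-17, Pow(Add(6, 3), Rational(1, 2)), Mul(-9, 10), Mul(Pow(Add(6, 3), Rational(1, 2)), 10))) = Add(Pow(116, Rational(1, 2)), Add(-17, Pow(9, Rational(1, 2)), -90, Mul(Pow(9, Rational(1, 2)), 10))) = Add(Mul(2, Pow(29, Rational(1, 2))), Add(-17, 3, -90, Mul(3, 10))) = Add(Mul(2, Pow(29, Rational(1, 2))), Add(-17, 3, -90, 30)) = Add(Mul(2, Pow(29, Rational(1, 2))), -74) = Add(-74, Mul(2, Pow(29, Rational(1, 2))))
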